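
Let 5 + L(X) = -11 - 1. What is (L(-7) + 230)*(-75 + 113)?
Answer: 8094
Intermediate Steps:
L(X) = -17 (L(X) = -5 + (-11 - 1) = -5 - 12 = -17)
(L(-7) + 230)*(-75 + 113) = (-17 + 230)*(-75 + 113) = 213*38 = 8094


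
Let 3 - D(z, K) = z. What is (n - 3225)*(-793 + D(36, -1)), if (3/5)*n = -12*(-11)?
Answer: 2482130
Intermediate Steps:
D(z, K) = 3 - z
n = 220 (n = 5*(-12*(-11))/3 = (5/3)*132 = 220)
(n - 3225)*(-793 + D(36, -1)) = (220 - 3225)*(-793 + (3 - 1*36)) = -3005*(-793 + (3 - 36)) = -3005*(-793 - 33) = -3005*(-826) = 2482130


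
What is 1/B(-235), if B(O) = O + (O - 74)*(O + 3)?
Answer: 1/71453 ≈ 1.3995e-5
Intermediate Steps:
B(O) = O + (-74 + O)*(3 + O)
1/B(-235) = 1/(-222 + (-235)² - 70*(-235)) = 1/(-222 + 55225 + 16450) = 1/71453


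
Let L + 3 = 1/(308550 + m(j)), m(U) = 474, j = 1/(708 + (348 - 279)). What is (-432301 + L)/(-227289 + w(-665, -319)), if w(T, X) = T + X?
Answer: 133592311295/70541835552 ≈ 1.8938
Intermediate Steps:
j = 1/777 (j = 1/(708 + 69) = 1/777 ≈ 0.0012870)
L = -927071/309024 (L = -3 + 1/(308550 + 474) = -3 + 1/309024 = -927071/309024 ≈ -3.0000)
(-432301 + L)/(-227289 + w(-665, -319)) = (-432301 - 927071/309024)/(-227289 + (-665 - 319)) = -133592311295/(309024*(-227289 - 984)) = -133592311295/309024/(-228273) = -133592311295/309024*(-1/228273) = 133592311295/70541835552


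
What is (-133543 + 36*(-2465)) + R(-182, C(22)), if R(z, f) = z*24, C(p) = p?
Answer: -226651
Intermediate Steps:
R(z, f) = 24*z
(-133543 + 36*(-2465)) + R(-182, C(22)) = (-133543 + 36*(-2465)) + 24*(-182) = (-133543 - 88740) - 4368 = -222283 - 4368 = -226651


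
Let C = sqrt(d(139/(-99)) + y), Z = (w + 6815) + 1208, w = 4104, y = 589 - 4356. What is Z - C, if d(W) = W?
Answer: 12127 - 4*I*sqrt(256487)/33 ≈ 12127.0 - 61.387*I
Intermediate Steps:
y = -3767
Z = 12127 (Z = (4104 + 6815) + 1208 = 10919 + 1208 = 12127)
C = 4*I*sqrt(256487)/33 (C = sqrt(139/(-99) - 3767) = sqrt(139*(-1/99) - 3767) = sqrt(-139/99 - 3767) = sqrt(-373072/99) = 4*I*sqrt(256487)/33 ≈ 61.387*I)
Z - C = 12127 - 4*I*sqrt(256487)/33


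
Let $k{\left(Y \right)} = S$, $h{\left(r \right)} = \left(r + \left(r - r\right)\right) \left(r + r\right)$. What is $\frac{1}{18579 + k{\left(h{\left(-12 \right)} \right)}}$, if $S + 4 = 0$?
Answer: $\frac{1}{18575} \approx 5.3836 \cdot 10^{-5}$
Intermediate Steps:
$h{\left(r \right)} = 2 r^{2}$ ($h{\left(r \right)} = \left(r + 0\right) 2 r = r 2 r = 2 r^{2}$)
$S = -4$ ($S = -4 + 0 = -4$)
$k{\left(Y \right)} = -4$
$\frac{1}{18579 + k{\left(h{\left(-12 \right)} \right)}} = \frac{1}{18579 - 4} = \frac{1}{18575}$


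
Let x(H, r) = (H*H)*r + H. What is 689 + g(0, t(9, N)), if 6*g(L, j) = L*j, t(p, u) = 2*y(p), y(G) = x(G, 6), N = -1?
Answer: 689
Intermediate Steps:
x(H, r) = H + r*H² (x(H, r) = H²*r + H = r*H² + H = H + r*H²)
y(G) = G*(1 + 6*G) (y(G) = G*(1 + G*6) = G*(1 + 6*G))
t(p, u) = 2*p*(1 + 6*p) (t(p, u) = 2*(p*(1 + 6*p)) = 2*p*(1 + 6*p))
g(L, j) = L*j/6 (g(L, j) = (L*j)/6 = L*j/6)
689 + g(0, t(9, N)) = 689 + (⅙)*0*(2*9*(1 + 6*9)) = 689 + (⅙)*0*(2*9*(1 + 54)) = 689 + (⅙)*0*(2*9*55) = 689 + (⅙)*0*990 = 689 + 0 = 689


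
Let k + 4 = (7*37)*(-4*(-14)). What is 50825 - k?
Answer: 36325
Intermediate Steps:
k = 14500 (k = -4 + (7*37)*(-4*(-14)) = -4 + 259*56 = -4 + 14504 = 14500)
50825 - k = 50825 - 1*14500 = 50825 - 14500 = 36325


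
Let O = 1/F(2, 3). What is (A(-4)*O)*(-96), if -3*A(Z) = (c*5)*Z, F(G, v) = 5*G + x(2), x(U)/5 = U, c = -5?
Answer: 160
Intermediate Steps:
x(U) = 5*U
F(G, v) = 10 + 5*G (F(G, v) = 5*G + 5*2 = 5*G + 10 = 10 + 5*G)
A(Z) = 25*Z/3 (A(Z) = -(-5*5)*Z/3 = -(-25)*Z/3 = 25*Z/3)
O = 1/20 (O = 1/(10 + 5*2) = 1/(10 + 10) = 1/20 ≈ 0.050000)
(A(-4)*O)*(-96) = (((25/3)*(-4))*(1/20))*(-96) = -100/3*1/20*(-96) = -5/3*(-96) = 160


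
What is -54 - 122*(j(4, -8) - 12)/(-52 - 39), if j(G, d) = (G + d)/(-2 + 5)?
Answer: -19622/273 ≈ -71.875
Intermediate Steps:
j(G, d) = G/3 + d/3 (j(G, d) = (G + d)/3 = (G + d)*(⅓) = G/3 + d/3)
-54 - 122*(j(4, -8) - 12)/(-52 - 39) = -54 - 122*(((⅓)*4 + (⅓)*(-8)) - 12)/(-52 - 39) = -54 - 122*((4/3 - 8/3) - 12)/(-91) = -54 - 122*(-4/3 - 12)*(-1)/91 = -54 - (-4880)*(-1)/(3*91) = -54 - 122*40/273 = -54 - 4880/273 = -19622/273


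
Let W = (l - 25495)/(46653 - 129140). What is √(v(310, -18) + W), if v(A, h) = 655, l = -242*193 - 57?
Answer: 7*√91074474109/82487 ≈ 25.610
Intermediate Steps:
l = -46763 (l = -46706 - 57 = -46763)
W = 72258/82487 (W = (-46763 - 25495)/(46653 - 129140) = -72258/(-82487) = -72258*(-1/82487) = 72258/82487 ≈ 0.87599)
√(v(310, -18) + W) = √(655 + 72258/82487) = √(54101243/82487) = 7*√91074474109/82487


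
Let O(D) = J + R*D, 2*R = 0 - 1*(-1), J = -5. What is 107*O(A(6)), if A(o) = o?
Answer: -214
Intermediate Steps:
R = ½ (R = (0 - 1*(-1))/2 = (0 + 1)/2 = (½)*1 = ½ ≈ 0.50000)
O(D) = -5 + D/2
107*O(A(6)) = 107*(-5 + (½)*6) = 107*(-5 + 3) = 107*(-2) = -214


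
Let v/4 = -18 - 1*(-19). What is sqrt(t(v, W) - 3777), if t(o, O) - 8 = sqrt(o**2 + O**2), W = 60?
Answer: sqrt(-3769 + 4*sqrt(226)) ≈ 60.9*I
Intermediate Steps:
v = 4 (v = 4*(-18 - 1*(-19)) = 4*(-18 + 19) = 4*1 = 4)
t(o, O) = 8 + sqrt(O**2 + o**2) (t(o, O) = 8 + sqrt(o**2 + O**2) = 8 + sqrt(O**2 + o**2))
sqrt(t(v, W) - 3777) = sqrt((8 + sqrt(60**2 + 4**2)) - 3777) = sqrt((8 + sqrt(3600 + 16)) - 3777) = sqrt((8 + sqrt(3616)) - 3777) = sqrt((8 + 4*sqrt(226)) - 3777) = sqrt(-3769 + 4*sqrt(226))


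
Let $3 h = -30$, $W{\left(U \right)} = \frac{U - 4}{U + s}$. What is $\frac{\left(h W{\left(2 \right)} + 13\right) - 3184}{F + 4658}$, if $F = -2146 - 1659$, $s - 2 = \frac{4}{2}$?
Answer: $- \frac{9503}{2559} \approx -3.7136$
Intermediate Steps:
$s = 4$ ($s = 2 + \frac{4}{2} = 2 + 4 \cdot \frac{1}{2} = 2 + 2 = 4$)
$W{\left(U \right)} = \frac{-4 + U}{4 + U}$ ($W{\left(U \right)} = \frac{U - 4}{U + 4} = \frac{-4 + U}{4 + U}$)
$h = -10$ ($h = \frac{1}{3} \left(-30\right) = -10$)
$F = -3805$
$\frac{\left(h W{\left(2 \right)} + 13\right) - 3184}{F + 4658} = \frac{\left(- 10 \frac{-4 + 2}{4 + 2} + 13\right) - 3184}{-3805 + 4658} = \frac{\left(- 10 \cdot \frac{1}{6} \left(-2\right) + 13\right) - 3184}{853} = \left(\left(- 10 \cdot \frac{1}{6} \left(-2\right) + 13\right) - 3184\right) \frac{1}{853} = \left(\left(\left(-10\right) \left(- \frac{1}{3}\right) + 13\right) - 3184\right) \frac{1}{853} = \left(\left(\frac{10}{3} + 13\right) - 3184\right) \frac{1}{853} = \left(\frac{49}{3} - 3184\right) \frac{1}{853} = \left(- \frac{9503}{3}\right) \frac{1}{853} = - \frac{9503}{2559}$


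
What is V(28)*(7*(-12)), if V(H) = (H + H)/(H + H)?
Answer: -84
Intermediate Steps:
V(H) = 1 (V(H) = (2*H)/((2*H)) = (2*H)*(1/(2*H)) = 1)
V(28)*(7*(-12)) = 1*(7*(-12)) = 1*(-84) = -84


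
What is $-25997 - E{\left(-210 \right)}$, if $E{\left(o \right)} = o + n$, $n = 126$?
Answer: $-25913$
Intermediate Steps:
$E{\left(o \right)} = 126 + o$ ($E{\left(o \right)} = o + 126 = 126 + o$)
$-25997 - E{\left(-210 \right)} = -25997 - \left(126 - 210\right) = -25997 - -84 = -25997 + 84 = -25913$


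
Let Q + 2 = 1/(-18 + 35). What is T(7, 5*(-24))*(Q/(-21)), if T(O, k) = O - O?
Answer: 0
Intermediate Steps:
Q = -33/17 (Q = -2 + 1/(-18 + 35) = -2 + 1/17 = -33/17 ≈ -1.9412)
T(O, k) = 0
T(7, 5*(-24))*(Q/(-21)) = 0*(-33/17/(-21)) = 0*(-33/17*(-1/21)) = 0*(11/119) = 0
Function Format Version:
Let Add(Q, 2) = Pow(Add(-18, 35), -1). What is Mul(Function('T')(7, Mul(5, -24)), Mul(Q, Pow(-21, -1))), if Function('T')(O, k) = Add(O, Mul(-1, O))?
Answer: 0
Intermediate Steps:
Q = Rational(-33, 17) (Q = Add(-2, Pow(Add(-18, 35), -1)) = Add(-2, Pow(17, -1)) = Add(-2, Rational(1, 17)) = Rational(-33, 17) ≈ -1.9412)
Function('T')(O, k) = 0
Mul(Function('T')(7, Mul(5, -24)), Mul(Q, Pow(-21, -1))) = Mul(0, Mul(Rational(-33, 17), Pow(-21, -1))) = Mul(0, Mul(Rational(-33, 17), Rational(-1, 21))) = Mul(0, Rational(11, 119)) = 0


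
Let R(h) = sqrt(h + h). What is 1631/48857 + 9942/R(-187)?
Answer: 1631/48857 - 4971*I*sqrt(374)/187 ≈ 0.033383 - 514.09*I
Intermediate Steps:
R(h) = sqrt(2)*sqrt(h) (R(h) = sqrt(2*h) = sqrt(2)*sqrt(h))
1631/48857 + 9942/R(-187) = 1631/48857 + 9942/((sqrt(2)*sqrt(-187))) = 1631*(1/48857) + 9942/((sqrt(2)*(I*sqrt(187)))) = 1631/48857 + 9942/((I*sqrt(374))) = 1631/48857 + 9942*(-I*sqrt(374)/374) = 1631/48857 - 4971*I*sqrt(374)/187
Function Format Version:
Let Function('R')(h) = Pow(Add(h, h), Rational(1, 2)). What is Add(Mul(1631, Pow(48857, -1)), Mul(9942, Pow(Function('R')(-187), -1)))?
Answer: Add(Rational(1631, 48857), Mul(Rational(-4971, 187), I, Pow(374, Rational(1, 2)))) ≈ Add(0.033383, Mul(-514.09, I))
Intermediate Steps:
Function('R')(h) = Mul(Pow(2, Rational(1, 2)), Pow(h, Rational(1, 2))) (Function('R')(h) = Pow(Mul(2, h), Rational(1, 2)) = Mul(Pow(2, Rational(1, 2)), Pow(h, Rational(1, 2))))
Add(Mul(1631, Pow(48857, -1)), Mul(9942, Pow(Function('R')(-187), -1))) = Add(Mul(1631, Pow(48857, -1)), Mul(9942, Pow(Mul(Pow(2, Rational(1, 2)), Pow(-187, Rational(1, 2))), -1))) = Add(Mul(1631, Rational(1, 48857)), Mul(9942, Pow(Mul(Pow(2, Rational(1, 2)), Mul(I, Pow(187, Rational(1, 2)))), -1))) = Add(Rational(1631, 48857), Mul(9942, Pow(Mul(I, Pow(374, Rational(1, 2))), -1))) = Add(Rational(1631, 48857), Mul(9942, Mul(Rational(-1, 374), I, Pow(374, Rational(1, 2))))) = Add(Rational(1631, 48857), Mul(Rational(-4971, 187), I, Pow(374, Rational(1, 2))))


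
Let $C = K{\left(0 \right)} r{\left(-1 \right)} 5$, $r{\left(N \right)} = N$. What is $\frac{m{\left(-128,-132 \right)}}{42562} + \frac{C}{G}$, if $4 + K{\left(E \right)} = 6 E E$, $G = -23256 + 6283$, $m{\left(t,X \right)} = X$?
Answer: $- \frac{1545838}{361202413} \approx -0.0042797$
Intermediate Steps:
$G = -16973$
$K{\left(E \right)} = -4 + 6 E^{2}$ ($K{\left(E \right)} = -4 + 6 E E = -4 + 6 E^{2}$)
$C = 20$ ($C = \left(-4 + 6 \cdot 0^{2}\right) \left(-1\right) 5 = \left(-4 + 6 \cdot 0\right) \left(-1\right) 5 = \left(-4 + 0\right) \left(-1\right) 5 = \left(-4\right) \left(-1\right) 5 = 4 \cdot 5 = 20$)
$\frac{m{\left(-128,-132 \right)}}{42562} + \frac{C}{G} = - \frac{132}{42562} + \frac{20}{-16973} = \left(-132\right) \frac{1}{42562} + 20 \left(- \frac{1}{16973}\right) = - \frac{66}{21281} - \frac{20}{16973} = - \frac{1545838}{361202413}$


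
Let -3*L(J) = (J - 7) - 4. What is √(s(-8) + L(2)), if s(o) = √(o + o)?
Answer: 2 + I ≈ 2.0 + 1.0*I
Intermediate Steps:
s(o) = √2*√o (s(o) = √(2*o) = √2*√o)
L(J) = 11/3 - J/3 (L(J) = -((J - 7) - 4)/3 = -((-7 + J) - 4)/3 = -(-11 + J)/3 = 11/3 - J/3)
√(s(-8) + L(2)) = √(√2*√(-8) + (11/3 - ⅓*2)) = √(√2*(2*I*√2) + (11/3 - ⅔)) = √(4*I + 3) = √(3 + 4*I) = 2 + I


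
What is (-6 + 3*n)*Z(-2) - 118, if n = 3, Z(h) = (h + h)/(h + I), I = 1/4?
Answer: -778/7 ≈ -111.14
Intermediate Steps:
I = 1/4 ≈ 0.25000
Z(h) = 2*h/(1/4 + h) (Z(h) = (h + h)/(h + 1/4) = (2*h)/(1/4 + h) = 2*h/(1/4 + h))
(-6 + 3*n)*Z(-2) - 118 = (-6 + 3*3)*(8*(-2)/(1 + 4*(-2))) - 118 = (-6 + 9)*(8*(-2)/(1 - 8)) - 118 = 3*(8*(-2)/(-7)) - 118 = 3*(8*(-2)*(-1/7)) - 118 = 3*(16/7) - 118 = 48/7 - 118 = -778/7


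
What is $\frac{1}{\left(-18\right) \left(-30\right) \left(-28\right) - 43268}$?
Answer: $- \frac{1}{58388} \approx -1.7127 \cdot 10^{-5}$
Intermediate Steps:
$\frac{1}{\left(-18\right) \left(-30\right) \left(-28\right) - 43268} = \frac{1}{540 \left(-28\right) - 43268} = \frac{1}{-15120 - 43268} = \frac{1}{-58388} = - \frac{1}{58388}$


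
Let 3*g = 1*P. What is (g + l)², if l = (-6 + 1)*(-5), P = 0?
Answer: 625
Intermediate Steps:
l = 25 (l = -5*(-5) = 25)
g = 0 (g = (1*0)/3 = (⅓)*0 = 0)
(g + l)² = (0 + 25)² = 25² = 625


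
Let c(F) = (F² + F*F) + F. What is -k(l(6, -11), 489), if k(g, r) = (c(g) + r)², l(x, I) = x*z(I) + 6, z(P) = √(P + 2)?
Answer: 195939 + 72900*I ≈ 1.9594e+5 + 72900.0*I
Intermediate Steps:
c(F) = F + 2*F² (c(F) = (F² + F²) + F = 2*F² + F = F + 2*F²)
z(P) = √(2 + P)
l(x, I) = 6 + x*√(2 + I) (l(x, I) = x*√(2 + I) + 6 = 6 + x*√(2 + I))
k(g, r) = (r + g*(1 + 2*g))² (k(g, r) = (g*(1 + 2*g) + r)² = (r + g*(1 + 2*g))²)
-k(l(6, -11), 489) = -(489 + (6 + 6*√(2 - 11))*(1 + 2*(6 + 6*√(2 - 11))))² = -(489 + (6 + 6*√(-9))*(1 + 2*(6 + 6*√(-9))))² = -(489 + (6 + 6*(3*I))*(1 + 2*(6 + 6*(3*I))))² = -(489 + (6 + 18*I)*(1 + 2*(6 + 18*I)))² = -(489 + (6 + 18*I)*(1 + (12 + 36*I)))² = -(489 + (6 + 18*I)*(13 + 36*I))²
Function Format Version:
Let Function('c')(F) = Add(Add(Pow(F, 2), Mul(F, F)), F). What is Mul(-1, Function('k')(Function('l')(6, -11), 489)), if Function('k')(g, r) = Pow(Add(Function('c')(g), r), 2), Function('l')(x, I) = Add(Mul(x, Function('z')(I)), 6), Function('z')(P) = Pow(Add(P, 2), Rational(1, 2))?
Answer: Add(195939, Mul(72900, I)) ≈ Add(1.9594e+5, Mul(72900., I))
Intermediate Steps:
Function('c')(F) = Add(F, Mul(2, Pow(F, 2))) (Function('c')(F) = Add(Add(Pow(F, 2), Pow(F, 2)), F) = Add(Mul(2, Pow(F, 2)), F) = Add(F, Mul(2, Pow(F, 2))))
Function('z')(P) = Pow(Add(2, P), Rational(1, 2))
Function('l')(x, I) = Add(6, Mul(x, Pow(Add(2, I), Rational(1, 2)))) (Function('l')(x, I) = Add(Mul(x, Pow(Add(2, I), Rational(1, 2))), 6) = Add(6, Mul(x, Pow(Add(2, I), Rational(1, 2)))))
Function('k')(g, r) = Pow(Add(r, Mul(g, Add(1, Mul(2, g)))), 2) (Function('k')(g, r) = Pow(Add(Mul(g, Add(1, Mul(2, g))), r), 2) = Pow(Add(r, Mul(g, Add(1, Mul(2, g)))), 2))
Mul(-1, Function('k')(Function('l')(6, -11), 489)) = Mul(-1, Pow(Add(489, Mul(Add(6, Mul(6, Pow(Add(2, -11), Rational(1, 2)))), Add(1, Mul(2, Add(6, Mul(6, Pow(Add(2, -11), Rational(1, 2)))))))), 2)) = Mul(-1, Pow(Add(489, Mul(Add(6, Mul(6, Pow(-9, Rational(1, 2)))), Add(1, Mul(2, Add(6, Mul(6, Pow(-9, Rational(1, 2)))))))), 2)) = Mul(-1, Pow(Add(489, Mul(Add(6, Mul(6, Mul(3, I))), Add(1, Mul(2, Add(6, Mul(6, Mul(3, I))))))), 2)) = Mul(-1, Pow(Add(489, Mul(Add(6, Mul(18, I)), Add(1, Mul(2, Add(6, Mul(18, I)))))), 2)) = Mul(-1, Pow(Add(489, Mul(Add(6, Mul(18, I)), Add(1, Add(12, Mul(36, I))))), 2)) = Mul(-1, Pow(Add(489, Mul(Add(6, Mul(18, I)), Add(13, Mul(36, I)))), 2))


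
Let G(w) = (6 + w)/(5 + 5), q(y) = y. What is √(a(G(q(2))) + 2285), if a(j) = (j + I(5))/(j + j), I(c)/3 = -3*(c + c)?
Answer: √8917/2 ≈ 47.215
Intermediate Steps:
I(c) = -18*c (I(c) = 3*(-3*(c + c)) = 3*(-6*c) = -18*c)
G(w) = ⅗ + w/10 (G(w) = (6 + w)/10 = (6 + w)*(⅒) = ⅗ + w/10)
a(j) = (-90 + j)/(2*j) (a(j) = (j - 18*5)/(j + j) = (j - 90)/((2*j)) = (-90 + j)*(1/(2*j)) = (-90 + j)/(2*j))
√(a(G(q(2))) + 2285) = √((-90 + (⅗ + (⅒)*2))/(2*(⅗ + (⅒)*2)) + 2285) = √((-90 + (⅗ + ⅕))/(2*(⅗ + ⅕)) + 2285) = √((-90 + ⅘)/(2*(⅘)) + 2285) = √((½)*(5/4)*(-446/5) + 2285) = √(-223/4 + 2285) = √(8917/4) = √8917/2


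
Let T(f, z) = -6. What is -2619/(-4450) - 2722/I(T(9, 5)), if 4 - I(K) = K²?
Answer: 3049177/35600 ≈ 85.651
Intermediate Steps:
I(K) = 4 - K²
-2619/(-4450) - 2722/I(T(9, 5)) = -2619/(-4450) - 2722/(4 - 1*(-6)²) = -2619*(-1/4450) - 2722/(4 - 1*36) = 2619/4450 - 2722/(4 - 36) = 2619/4450 - 2722/(-32) = 2619/4450 - 2722*(-1/32) = 2619/4450 + 1361/16 = 3049177/35600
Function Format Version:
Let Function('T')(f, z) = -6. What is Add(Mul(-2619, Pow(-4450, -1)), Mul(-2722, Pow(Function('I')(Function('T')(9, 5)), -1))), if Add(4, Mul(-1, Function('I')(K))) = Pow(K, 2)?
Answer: Rational(3049177, 35600) ≈ 85.651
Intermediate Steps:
Function('I')(K) = Add(4, Mul(-1, Pow(K, 2)))
Add(Mul(-2619, Pow(-4450, -1)), Mul(-2722, Pow(Function('I')(Function('T')(9, 5)), -1))) = Add(Mul(-2619, Pow(-4450, -1)), Mul(-2722, Pow(Add(4, Mul(-1, Pow(-6, 2))), -1))) = Add(Mul(-2619, Rational(-1, 4450)), Mul(-2722, Pow(Add(4, Mul(-1, 36)), -1))) = Add(Rational(2619, 4450), Mul(-2722, Pow(Add(4, -36), -1))) = Add(Rational(2619, 4450), Mul(-2722, Pow(-32, -1))) = Add(Rational(2619, 4450), Mul(-2722, Rational(-1, 32))) = Add(Rational(2619, 4450), Rational(1361, 16)) = Rational(3049177, 35600)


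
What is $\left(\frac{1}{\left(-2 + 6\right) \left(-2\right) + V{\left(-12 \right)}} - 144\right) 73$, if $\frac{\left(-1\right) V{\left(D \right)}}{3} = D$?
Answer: $- \frac{294263}{28} \approx -10509.0$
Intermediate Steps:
$V{\left(D \right)} = - 3 D$
$\left(\frac{1}{\left(-2 + 6\right) \left(-2\right) + V{\left(-12 \right)}} - 144\right) 73 = \left(\frac{1}{\left(-2 + 6\right) \left(-2\right) - -36} - 144\right) 73 = \left(\frac{1}{4 \left(-2\right) + 36} - 144\right) 73 = \left(\frac{1}{-8 + 36} - 144\right) 73 = \left(\frac{1}{28} - 144\right) 73 = \left(- \frac{4031}{28}\right) 73 = - \frac{294263}{28}$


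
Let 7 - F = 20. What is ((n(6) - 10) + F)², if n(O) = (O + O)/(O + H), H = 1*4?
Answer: 11881/25 ≈ 475.24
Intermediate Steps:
F = -13 (F = 7 - 1*20 = 7 - 20 = -13)
H = 4
n(O) = 2*O/(4 + O) (n(O) = (O + O)/(O + 4) = (2*O)/(4 + O) = 2*O/(4 + O))
((n(6) - 10) + F)² = ((2*6/(4 + 6) - 10) - 13)² = ((2*6/10 - 10) - 13)² = ((2*6*(⅒) - 10) - 13)² = ((6/5 - 10) - 13)² = (-44/5 - 13)² = (-109/5)² = 11881/25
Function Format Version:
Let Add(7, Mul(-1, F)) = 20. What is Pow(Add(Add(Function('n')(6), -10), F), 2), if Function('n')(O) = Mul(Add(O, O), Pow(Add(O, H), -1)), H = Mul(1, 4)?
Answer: Rational(11881, 25) ≈ 475.24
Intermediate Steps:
F = -13 (F = Add(7, Mul(-1, 20)) = Add(7, -20) = -13)
H = 4
Function('n')(O) = Mul(2, O, Pow(Add(4, O), -1)) (Function('n')(O) = Mul(Add(O, O), Pow(Add(O, 4), -1)) = Mul(Mul(2, O), Pow(Add(4, O), -1)) = Mul(2, O, Pow(Add(4, O), -1)))
Pow(Add(Add(Function('n')(6), -10), F), 2) = Pow(Add(Add(Mul(2, 6, Pow(Add(4, 6), -1)), -10), -13), 2) = Pow(Add(Add(Mul(2, 6, Pow(10, -1)), -10), -13), 2) = Pow(Add(Add(Mul(2, 6, Rational(1, 10)), -10), -13), 2) = Pow(Add(Add(Rational(6, 5), -10), -13), 2) = Pow(Add(Rational(-44, 5), -13), 2) = Pow(Rational(-109, 5), 2) = Rational(11881, 25)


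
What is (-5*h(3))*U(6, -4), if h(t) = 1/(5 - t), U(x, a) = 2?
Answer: -5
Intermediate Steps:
(-5*h(3))*U(6, -4) = -(-5)/(-5 + 3)*2 = -(-5)/(-2)*2 = -(-5)*(-1)/2*2 = -5*1/2*2 = -5/2*2 = -5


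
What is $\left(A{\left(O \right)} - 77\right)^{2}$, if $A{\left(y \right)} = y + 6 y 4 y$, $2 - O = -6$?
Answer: $2152089$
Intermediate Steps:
$O = 8$ ($O = 2 - -6 = 2 + 6 = 8$)
$A{\left(y \right)} = y + 24 y^{2}$ ($A{\left(y \right)} = y + 24 y y = y + 24 y^{2}$)
$\left(A{\left(O \right)} - 77\right)^{2} = \left(8 \left(1 + 24 \cdot 8\right) - 77\right)^{2} = \left(8 \left(1 + 192\right) - 77\right)^{2} = \left(8 \cdot 193 - 77\right)^{2} = \left(1544 - 77\right)^{2} = 1467^{2} = 2152089$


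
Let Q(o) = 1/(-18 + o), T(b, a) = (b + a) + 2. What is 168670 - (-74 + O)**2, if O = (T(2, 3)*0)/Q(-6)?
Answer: 163194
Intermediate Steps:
T(b, a) = 2 + a + b (T(b, a) = (a + b) + 2 = 2 + a + b)
O = 0 (O = ((2 + 3 + 2)*0)/(1/(-18 - 6)) = (7*0)/(1/(-24)) = 0/(-1/24) = 0*(-24) = 0)
168670 - (-74 + O)**2 = 168670 - (-74 + 0)**2 = 168670 - 1*(-74)**2 = 168670 - 1*5476 = 168670 - 5476 = 163194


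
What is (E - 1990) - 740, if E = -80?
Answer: -2810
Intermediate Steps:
(E - 1990) - 740 = (-80 - 1990) - 740 = -2070 - 740 = -2810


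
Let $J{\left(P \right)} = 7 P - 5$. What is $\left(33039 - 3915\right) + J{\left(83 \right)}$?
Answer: $29700$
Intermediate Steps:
$J{\left(P \right)} = -5 + 7 P$
$\left(33039 - 3915\right) + J{\left(83 \right)} = \left(33039 - 3915\right) + \left(-5 + 7 \cdot 83\right) = 29124 + \left(-5 + 581\right) = 29124 + 576 = 29700$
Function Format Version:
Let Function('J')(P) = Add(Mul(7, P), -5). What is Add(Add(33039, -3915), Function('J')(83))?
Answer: 29700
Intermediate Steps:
Function('J')(P) = Add(-5, Mul(7, P))
Add(Add(33039, -3915), Function('J')(83)) = Add(Add(33039, -3915), Add(-5, Mul(7, 83))) = Add(29124, Add(-5, 581)) = Add(29124, 576) = 29700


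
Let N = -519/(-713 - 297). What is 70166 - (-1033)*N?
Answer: 71403787/1010 ≈ 70697.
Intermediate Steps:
N = 519/1010 (N = -519/(-1010) = -519*(-1/1010) = 519/1010 ≈ 0.51386)
70166 - (-1033)*N = 70166 - (-1033)*519/1010 = 70166 - 1*(-536127/1010) = 70166 + 536127/1010 = 71403787/1010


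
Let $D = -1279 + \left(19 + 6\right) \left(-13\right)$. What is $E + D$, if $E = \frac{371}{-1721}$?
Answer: $- \frac{2760855}{1721} \approx -1604.2$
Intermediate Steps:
$E = - \frac{371}{1721}$ ($E = 371 \left(- \frac{1}{1721}\right) = - \frac{371}{1721} \approx -0.21557$)
$D = -1604$ ($D = -1279 + 25 \left(-13\right) = -1279 - 325 = -1604$)
$E + D = - \frac{371}{1721} - 1604 = - \frac{2760855}{1721}$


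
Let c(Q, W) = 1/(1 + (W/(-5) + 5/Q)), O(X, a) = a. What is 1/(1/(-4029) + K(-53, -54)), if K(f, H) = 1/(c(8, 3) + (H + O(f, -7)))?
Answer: -9915369/167650 ≈ -59.143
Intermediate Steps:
c(Q, W) = 1/(1 + 5/Q - W/5) (c(Q, W) = 1/(1 + (W*(-⅕) + 5/Q)) = 1/(1 + (-W/5 + 5/Q)) = 1/(1 + (5/Q - W/5)) = 1/(1 + 5/Q - W/5))
K(f, H) = 1/(-247/41 + H) (K(f, H) = 1/(5*8/(25 + 5*8 - 1*8*3) + (H - 7)) = 1/(5*8/(25 + 40 - 24) + (-7 + H)) = 1/(5*8/41 + (-7 + H)) = 1/(5*8*(1/41) + (-7 + H)) = 1/(40/41 + (-7 + H)) = 1/(-247/41 + H))
1/(1/(-4029) + K(-53, -54)) = 1/(1/(-4029) + 41/(-247 + 41*(-54))) = 1/(-1/4029 + 41/(-247 - 2214)) = 1/(-1/4029 + 41/(-2461)) = 1/(-1/4029 + 41*(-1/2461)) = 1/(-1/4029 - 41/2461) = 1/(-167650/9915369) = -9915369/167650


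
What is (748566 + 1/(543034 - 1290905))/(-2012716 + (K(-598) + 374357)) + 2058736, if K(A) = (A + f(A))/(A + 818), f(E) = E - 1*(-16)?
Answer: 27747919995144007613/13478137144968 ≈ 2.0587e+6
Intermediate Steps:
f(E) = 16 + E (f(E) = E + 16 = 16 + E)
K(A) = (16 + 2*A)/(818 + A) (K(A) = (A + (16 + A))/(A + 818) = (16 + 2*A)/(818 + A))
(748566 + 1/(543034 - 1290905))/(-2012716 + (K(-598) + 374357)) + 2058736 = (748566 + 1/(543034 - 1290905))/(-2012716 + (2*(8 - 598)/(818 - 598) + 374357)) + 2058736 = (748566 + 1/(-747871))/(-2012716 + (2*(-590)/220 + 374357)) + 2058736 = (748566 - 1/747871)/(-2012716 + (2*(1/220)*(-590) + 374357)) + 2058736 = 559830802985/(747871*(-2012716 + (-59/11 + 374357))) + 2058736 = 559830802985/(747871*(-2012716 + 4117868/11)) + 2058736 = 559830802985/(747871*(-18022008/11)) + 2058736 = (559830802985/747871)*(-11/18022008) + 2058736 = -6158138832835/13478137144968 + 2058736 = 27747919995144007613/13478137144968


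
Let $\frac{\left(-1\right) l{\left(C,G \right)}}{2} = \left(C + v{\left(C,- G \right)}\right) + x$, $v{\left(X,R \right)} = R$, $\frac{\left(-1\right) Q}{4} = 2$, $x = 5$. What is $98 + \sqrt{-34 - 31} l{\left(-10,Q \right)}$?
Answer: $98 - 6 i \sqrt{65} \approx 98.0 - 48.374 i$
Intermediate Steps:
$Q = -8$ ($Q = \left(-4\right) 2 = -8$)
$l{\left(C,G \right)} = -10 - 2 C + 2 G$ ($l{\left(C,G \right)} = - 2 \left(\left(C - G\right) + 5\right) = - 2 \left(5 + C - G\right) = -10 - 2 C + 2 G$)
$98 + \sqrt{-34 - 31} l{\left(-10,Q \right)} = 98 + \sqrt{-34 - 31} \left(-10 - -20 + 2 \left(-8\right)\right) = 98 + \sqrt{-65} \left(-10 + 20 - 16\right) = 98 + i \sqrt{65} \left(-6\right) = 98 - 6 i \sqrt{65}$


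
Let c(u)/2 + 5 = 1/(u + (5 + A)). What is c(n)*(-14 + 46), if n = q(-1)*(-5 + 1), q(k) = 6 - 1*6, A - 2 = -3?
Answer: -304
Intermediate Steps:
A = -1 (A = 2 - 3 = -1)
q(k) = 0 (q(k) = 6 - 6 = 0)
n = 0 (n = 0*(-5 + 1) = 0*(-4) = 0)
c(u) = -10 + 2/(4 + u) (c(u) = -10 + 2/(u + (5 - 1)) = -10 + 2/(u + 4) = -10 + 2/(4 + u))
c(n)*(-14 + 46) = (2*(-19 - 5*0)/(4 + 0))*(-14 + 46) = (2*(-19 + 0)/4)*32 = (2*(¼)*(-19))*32 = -19/2*32 = -304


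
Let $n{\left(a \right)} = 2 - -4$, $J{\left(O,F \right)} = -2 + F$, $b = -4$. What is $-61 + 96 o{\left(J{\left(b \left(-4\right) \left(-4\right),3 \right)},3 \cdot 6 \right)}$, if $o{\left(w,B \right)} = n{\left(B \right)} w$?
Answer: $515$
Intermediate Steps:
$n{\left(a \right)} = 6$ ($n{\left(a \right)} = 2 + 4 = 6$)
$o{\left(w,B \right)} = 6 w$
$-61 + 96 o{\left(J{\left(b \left(-4\right) \left(-4\right),3 \right)},3 \cdot 6 \right)} = -61 + 96 \cdot 6 \left(-2 + 3\right) = -61 + 96 \cdot 6 \cdot 1 = -61 + 96 \cdot 6 = -61 + 576 = 515$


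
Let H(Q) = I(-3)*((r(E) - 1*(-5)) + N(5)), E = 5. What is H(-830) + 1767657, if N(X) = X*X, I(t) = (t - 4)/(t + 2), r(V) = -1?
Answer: 1767860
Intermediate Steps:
I(t) = (-4 + t)/(2 + t)
N(X) = X²
H(Q) = 203 (H(Q) = ((-4 - 3)/(2 - 3))*((-1 - 1*(-5)) + 5²) = (-7/(-1))*((-1 + 5) + 25) = (-1*(-7))*(4 + 25) = 7*29 = 203)
H(-830) + 1767657 = 203 + 1767657 = 1767860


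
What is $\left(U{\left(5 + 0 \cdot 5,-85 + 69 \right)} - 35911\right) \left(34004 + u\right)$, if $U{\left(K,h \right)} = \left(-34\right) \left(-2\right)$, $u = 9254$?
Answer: $-1550496494$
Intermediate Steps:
$U{\left(K,h \right)} = 68$
$\left(U{\left(5 + 0 \cdot 5,-85 + 69 \right)} - 35911\right) \left(34004 + u\right) = \left(68 - 35911\right) \left(34004 + 9254\right) = \left(-35843\right) 43258 = -1550496494$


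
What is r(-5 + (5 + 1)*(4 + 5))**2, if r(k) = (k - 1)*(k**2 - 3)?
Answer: 13248930816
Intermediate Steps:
r(k) = (-1 + k)*(-3 + k**2)
r(-5 + (5 + 1)*(4 + 5))**2 = (3 + (-5 + (5 + 1)*(4 + 5))**3 - (-5 + (5 + 1)*(4 + 5))**2 - 3*(-5 + (5 + 1)*(4 + 5)))**2 = (3 + (-5 + 6*9)**3 - (-5 + 6*9)**2 - 3*(-5 + 6*9))**2 = (3 + (-5 + 54)**3 - (-5 + 54)**2 - 3*(-5 + 54))**2 = (3 + 49**3 - 1*49**2 - 3*49)**2 = (3 + 117649 - 1*2401 - 147)**2 = (3 + 117649 - 2401 - 147)**2 = 115104**2 = 13248930816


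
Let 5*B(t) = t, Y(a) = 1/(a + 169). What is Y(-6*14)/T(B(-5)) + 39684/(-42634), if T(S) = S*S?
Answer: -1665253/1811945 ≈ -0.91904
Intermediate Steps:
Y(a) = 1/(169 + a)
B(t) = t/5
T(S) = S²
Y(-6*14)/T(B(-5)) + 39684/(-42634) = 1/((169 - 6*14)*(((⅕)*(-5))²)) + 39684/(-42634) = 1/((169 - 84)*((-1)²)) + 39684*(-1/42634) = 1/(85*1) - 19842/21317 = (1/85)*1 - 19842/21317 = 1/85 - 19842/21317 = -1665253/1811945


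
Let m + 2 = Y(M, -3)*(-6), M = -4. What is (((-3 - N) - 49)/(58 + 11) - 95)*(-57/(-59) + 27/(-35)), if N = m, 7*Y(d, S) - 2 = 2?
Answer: -6192274/332465 ≈ -18.625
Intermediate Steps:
Y(d, S) = 4/7 (Y(d, S) = 2/7 + (⅐)*2 = 2/7 + 2/7 = 4/7)
m = -38/7 (m = -2 + (4/7)*(-6) = -2 - 24/7 = -38/7 ≈ -5.4286)
N = -38/7 ≈ -5.4286
(((-3 - N) - 49)/(58 + 11) - 95)*(-57/(-59) + 27/(-35)) = (((-3 - 1*(-38/7)) - 49)/(58 + 11) - 95)*(-57/(-59) + 27/(-35)) = (((-3 + 38/7) - 49)/69 - 95)*(-57*(-1/59) + 27*(-1/35)) = ((17/7 - 49)*(1/69) - 95)*(57/59 - 27/35) = (-326/7*1/69 - 95)*(402/2065) = (-326/483 - 95)*(402/2065) = -46211/483*402/2065 = -6192274/332465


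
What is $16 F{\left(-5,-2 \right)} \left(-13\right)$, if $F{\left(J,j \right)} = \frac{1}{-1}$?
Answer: $208$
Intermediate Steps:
$F{\left(J,j \right)} = -1$
$16 F{\left(-5,-2 \right)} \left(-13\right) = 16 \left(-1\right) \left(-13\right) = \left(-16\right) \left(-13\right) = 208$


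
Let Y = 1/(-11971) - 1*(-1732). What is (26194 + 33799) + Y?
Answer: 738909974/11971 ≈ 61725.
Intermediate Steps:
Y = 20733771/11971 (Y = -1/11971 + 1732 = 20733771/11971 ≈ 1732.0)
(26194 + 33799) + Y = (26194 + 33799) + 20733771/11971 = 59993 + 20733771/11971 = 738909974/11971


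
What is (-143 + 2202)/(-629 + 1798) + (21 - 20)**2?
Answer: 3228/1169 ≈ 2.7613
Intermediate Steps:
(-143 + 2202)/(-629 + 1798) + (21 - 20)**2 = 2059/1169 + 1**2 = 2059*(1/1169) + 1 = 2059/1169 + 1 = 3228/1169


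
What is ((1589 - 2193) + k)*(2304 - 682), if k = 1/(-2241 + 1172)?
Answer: -1047288094/1069 ≈ -9.7969e+5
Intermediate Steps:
k = -1/1069 (k = 1/(-1069) = -1/1069 ≈ -0.00093545)
((1589 - 2193) + k)*(2304 - 682) = ((1589 - 2193) - 1/1069)*(2304 - 682) = (-604 - 1/1069)*1622 = -645677/1069*1622 = -1047288094/1069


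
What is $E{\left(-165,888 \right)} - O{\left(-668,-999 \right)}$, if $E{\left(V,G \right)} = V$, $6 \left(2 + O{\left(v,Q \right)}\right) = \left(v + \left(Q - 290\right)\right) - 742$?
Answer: $\frac{1721}{6} \approx 286.83$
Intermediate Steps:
$O{\left(v,Q \right)} = -174 + \frac{Q}{6} + \frac{v}{6}$ ($O{\left(v,Q \right)} = -2 + \frac{\left(v + \left(Q - 290\right)\right) - 742}{6} = -2 + \frac{\left(v + \left(-290 + Q\right)\right) - 742}{6} = -2 + \frac{\left(-290 + Q + v\right) - 742}{6} = -2 + \frac{-1032 + Q + v}{6} = -2 + \left(-172 + \frac{Q}{6} + \frac{v}{6}\right) = -174 + \frac{Q}{6} + \frac{v}{6}$)
$E{\left(-165,888 \right)} - O{\left(-668,-999 \right)} = -165 - \left(-174 + \frac{1}{6} \left(-999\right) + \frac{1}{6} \left(-668\right)\right) = -165 - \left(-174 - \frac{333}{2} - \frac{334}{3}\right) = -165 - - \frac{2711}{6} = -165 + \frac{2711}{6} = \frac{1721}{6}$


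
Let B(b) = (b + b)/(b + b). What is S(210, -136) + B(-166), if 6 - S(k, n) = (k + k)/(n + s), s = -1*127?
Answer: 2261/263 ≈ 8.5970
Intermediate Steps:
s = -127
S(k, n) = 6 - 2*k/(-127 + n) (S(k, n) = 6 - (k + k)/(n - 127) = 6 - 2*k/(-127 + n))
B(b) = 1 (B(b) = (2*b)/((2*b)) = (2*b)*(1/(2*b)) = 1)
S(210, -136) + B(-166) = 2*(-381 - 1*210 + 3*(-136))/(-127 - 136) + 1 = 2*(-381 - 210 - 408)/(-263) + 1 = 2*(-1/263)*(-999) + 1 = 1998/263 + 1 = 2261/263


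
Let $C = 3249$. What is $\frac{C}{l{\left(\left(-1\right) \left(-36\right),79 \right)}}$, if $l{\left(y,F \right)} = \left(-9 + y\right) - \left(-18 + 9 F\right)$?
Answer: $- \frac{361}{74} \approx -4.8784$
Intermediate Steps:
$l{\left(y,F \right)} = 9 + y - 9 F$ ($l{\left(y,F \right)} = \left(-9 + y\right) - \left(-18 + 9 F\right) = 9 + y - 9 F$)
$\frac{C}{l{\left(\left(-1\right) \left(-36\right),79 \right)}} = \frac{3249}{9 - -36 - 711} = \frac{3249}{9 + 36 - 711} = \frac{3249}{-666} = 3249 \left(- \frac{1}{666}\right) = - \frac{361}{74}$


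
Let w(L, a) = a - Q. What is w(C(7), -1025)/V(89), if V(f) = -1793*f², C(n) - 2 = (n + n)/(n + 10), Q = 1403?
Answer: 2428/14202353 ≈ 0.00017096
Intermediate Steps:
C(n) = 2 + 2*n/(10 + n) (C(n) = 2 + (n + n)/(n + 10) = 2 + (2*n)/(10 + n) = 2 + 2*n/(10 + n))
w(L, a) = -1403 + a (w(L, a) = a - 1*1403 = a - 1403 = -1403 + a)
w(C(7), -1025)/V(89) = (-1403 - 1025)/((-1793*89²)) = -2428/((-1793*7921)) = -2428/(-14202353) = -2428*(-1/14202353) = 2428/14202353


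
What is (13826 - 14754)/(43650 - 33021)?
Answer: -928/10629 ≈ -0.087308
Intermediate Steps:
(13826 - 14754)/(43650 - 33021) = -928/10629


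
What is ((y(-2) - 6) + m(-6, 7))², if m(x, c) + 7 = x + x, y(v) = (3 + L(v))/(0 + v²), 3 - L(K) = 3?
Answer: 9409/16 ≈ 588.06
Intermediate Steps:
L(K) = 0 (L(K) = 3 - 1*3 = 3 - 3 = 0)
y(v) = 3/v² (y(v) = (3 + 0)/(0 + v²) = 3/(v²) = 3/v²)
m(x, c) = -7 + 2*x (m(x, c) = -7 + (x + x) = -7 + 2*x)
((y(-2) - 6) + m(-6, 7))² = ((3/(-2)² - 6) + (-7 + 2*(-6)))² = ((3*(¼) - 6) + (-7 - 12))² = ((¾ - 6) - 19)² = (-21/4 - 19)² = (-97/4)² = 9409/16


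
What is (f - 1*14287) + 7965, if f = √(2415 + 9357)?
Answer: -6322 + 6*√327 ≈ -6213.5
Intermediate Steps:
f = 6*√327 (f = √11772 = 6*√327 ≈ 108.50)
(f - 1*14287) + 7965 = (6*√327 - 1*14287) + 7965 = (6*√327 - 14287) + 7965 = (-14287 + 6*√327) + 7965 = -6322 + 6*√327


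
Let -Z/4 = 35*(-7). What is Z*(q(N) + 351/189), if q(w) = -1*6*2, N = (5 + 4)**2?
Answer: -9940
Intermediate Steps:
N = 81 (N = 9**2 = 81)
q(w) = -12 (q(w) = -6*2 = -12)
Z = 980 (Z = -140*(-7) = -4*(-245) = 980)
Z*(q(N) + 351/189) = 980*(-12 + 351/189) = 980*(-12 + 351*(1/189)) = 980*(-12 + 13/7) = 980*(-71/7) = -9940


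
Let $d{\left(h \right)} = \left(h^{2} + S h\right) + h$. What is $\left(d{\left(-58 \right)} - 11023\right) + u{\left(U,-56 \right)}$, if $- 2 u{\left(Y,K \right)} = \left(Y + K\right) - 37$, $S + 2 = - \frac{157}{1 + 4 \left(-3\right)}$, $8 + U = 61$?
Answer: $- \frac{92497}{11} \approx -8408.8$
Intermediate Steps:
$U = 53$ ($U = -8 + 61 = 53$)
$S = \frac{135}{11}$ ($S = -2 - \frac{157}{1 + 4 \left(-3\right)} = -2 - \frac{157}{1 - 12} = -2 - \frac{157}{-11} = -2 - - \frac{157}{11} = -2 + \frac{157}{11} = \frac{135}{11} \approx 12.273$)
$u{\left(Y,K \right)} = \frac{37}{2} - \frac{K}{2} - \frac{Y}{2}$ ($u{\left(Y,K \right)} = - \frac{\left(Y + K\right) - 37}{2} = - \frac{\left(K + Y\right) - 37}{2} = - \frac{-37 + K + Y}{2} = \frac{37}{2} - \frac{K}{2} - \frac{Y}{2}$)
$d{\left(h \right)} = h^{2} + \frac{146 h}{11}$ ($d{\left(h \right)} = \left(h^{2} + \frac{135 h}{11}\right) + h = h^{2} + \frac{146 h}{11}$)
$\left(d{\left(-58 \right)} - 11023\right) + u{\left(U,-56 \right)} = \left(\frac{1}{11} \left(-58\right) \left(146 + 11 \left(-58\right)\right) - 11023\right) - -20 = \left(\frac{1}{11} \left(-58\right) \left(146 - 638\right) - 11023\right) + \left(\frac{37}{2} + 28 - \frac{53}{2}\right) = \left(\frac{1}{11} \left(-58\right) \left(-492\right) - 11023\right) + 20 = \left(\frac{28536}{11} - 11023\right) + 20 = - \frac{92717}{11} + 20 = - \frac{92497}{11}$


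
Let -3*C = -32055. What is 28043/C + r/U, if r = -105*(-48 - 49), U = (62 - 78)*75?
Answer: -200467/34192 ≈ -5.8630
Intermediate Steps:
C = 10685 (C = -1/3*(-32055) = 10685)
U = -1200 (U = -16*75 = -1200)
r = 10185 (r = -105*(-97) = 10185)
28043/C + r/U = 28043/10685 + 10185/(-1200) = 28043*(1/10685) + 10185*(-1/1200) = 28043/10685 - 679/80 = -200467/34192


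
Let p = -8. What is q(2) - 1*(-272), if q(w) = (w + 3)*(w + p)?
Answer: 242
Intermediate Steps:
q(w) = (-8 + w)*(3 + w) (q(w) = (w + 3)*(w - 8) = (3 + w)*(-8 + w) = (-8 + w)*(3 + w))
q(2) - 1*(-272) = (-24 + 2**2 - 5*2) - 1*(-272) = (-24 + 4 - 10) + 272 = -30 + 272 = 242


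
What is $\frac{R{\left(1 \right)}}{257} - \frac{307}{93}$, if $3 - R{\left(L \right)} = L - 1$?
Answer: $- \frac{78620}{23901} \approx -3.2894$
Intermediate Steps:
$R{\left(L \right)} = 4 - L$ ($R{\left(L \right)} = 3 - \left(L - 1\right) = 3 - \left(-1 + L\right) = 4 - L$)
$\frac{R{\left(1 \right)}}{257} - \frac{307}{93} = \frac{4 - 1}{257} - \frac{307}{93} = \left(4 - 1\right) \frac{1}{257} - \frac{307}{93} = 3 \cdot \frac{1}{257} - \frac{307}{93} = \frac{3}{257} - \frac{307}{93} = - \frac{78620}{23901}$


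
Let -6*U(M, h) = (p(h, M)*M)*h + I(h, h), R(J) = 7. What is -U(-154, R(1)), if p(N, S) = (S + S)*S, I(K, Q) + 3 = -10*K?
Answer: -17043923/2 ≈ -8.5220e+6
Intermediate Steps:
I(K, Q) = -3 - 10*K
p(N, S) = 2*S**2 (p(N, S) = (2*S)*S = 2*S**2)
U(M, h) = 1/2 + 5*h/3 - h*M**3/3 (U(M, h) = -(((2*M**2)*M)*h + (-3 - 10*h))/6 = -((2*M**3)*h + (-3 - 10*h))/6 = -(2*h*M**3 + (-3 - 10*h))/6 = -(-3 - 10*h + 2*h*M**3)/6 = 1/2 + 5*h/3 - h*M**3/3)
-U(-154, R(1)) = -(1/2 + (5/3)*7 - 1/3*7*(-154)**3) = -(1/2 + 35/3 - 1/3*7*(-3652264)) = -(1/2 + 35/3 + 25565848/3) = -1*17043923/2 = -17043923/2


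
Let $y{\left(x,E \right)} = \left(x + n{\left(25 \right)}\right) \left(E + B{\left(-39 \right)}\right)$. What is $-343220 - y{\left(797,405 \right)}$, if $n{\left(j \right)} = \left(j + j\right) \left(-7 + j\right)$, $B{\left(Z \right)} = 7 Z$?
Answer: $-567224$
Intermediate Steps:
$n{\left(j \right)} = 2 j \left(-7 + j\right)$
$y{\left(x,E \right)} = \left(-273 + E\right) \left(900 + x\right)$ ($y{\left(x,E \right)} = \left(x + 2 \cdot 25 \left(-7 + 25\right)\right) \left(E + 7 \left(-39\right)\right) = \left(x + 2 \cdot 25 \cdot 18\right) \left(E - 273\right) = \left(x + 900\right) \left(-273 + E\right) = \left(900 + x\right) \left(-273 + E\right) = \left(-273 + E\right) \left(900 + x\right)$)
$-343220 - y{\left(797,405 \right)} = -343220 - \left(-245700 - 217581 + 900 \cdot 405 + 405 \cdot 797\right) = -343220 - \left(-245700 - 217581 + 364500 + 322785\right) = -343220 - 224004 = -567224$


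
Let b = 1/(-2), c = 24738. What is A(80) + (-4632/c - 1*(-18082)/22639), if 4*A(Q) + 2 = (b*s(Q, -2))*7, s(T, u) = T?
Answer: -13046874621/186681194 ≈ -69.889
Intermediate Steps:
b = -½ ≈ -0.50000
A(Q) = -½ - 7*Q/8 (A(Q) = -½ + (-Q/2*7)/4 = -½ + (-7*Q/2)/4 = -½ - 7*Q/8)
A(80) + (-4632/c - 1*(-18082)/22639) = (-½ - 7/8*80) + (-4632/24738 - 1*(-18082)/22639) = (-½ - 70) + (-4632*1/24738 + 18082*(1/22639)) = -141/2 + (-772/4123 + 18082/22639) = -141/2 + 57074778/93340597 = -13046874621/186681194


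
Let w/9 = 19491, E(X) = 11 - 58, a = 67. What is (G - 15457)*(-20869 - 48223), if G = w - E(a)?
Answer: -11055341828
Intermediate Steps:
E(X) = -47
w = 175419 (w = 9*19491 = 175419)
G = 175466 (G = 175419 - 1*(-47) = 175419 + 47 = 175466)
(G - 15457)*(-20869 - 48223) = (175466 - 15457)*(-20869 - 48223) = 160009*(-69092) = -11055341828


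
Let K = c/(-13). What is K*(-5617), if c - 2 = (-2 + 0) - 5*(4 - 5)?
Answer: 28085/13 ≈ 2160.4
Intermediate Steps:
c = 5 (c = 2 + ((-2 + 0) - 5*(4 - 5)) = 2 + (-2 - 5*(-1)) = 2 + (-2 + 5) = 2 + 3 = 5)
K = -5/13 (K = 5/(-13) = 5*(-1/13) = -5/13 ≈ -0.38462)
K*(-5617) = -5/13*(-5617) = 28085/13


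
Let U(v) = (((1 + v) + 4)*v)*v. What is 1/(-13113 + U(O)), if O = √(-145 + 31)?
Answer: I/(3*(-4561*I + 38*√114)) ≈ -7.251e-5 + 6.4502e-6*I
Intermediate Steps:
O = I*√114 (O = √(-114) = I*√114 ≈ 10.677*I)
U(v) = v²*(5 + v) (U(v) = ((5 + v)*v)*v = (v*(5 + v))*v = v²*(5 + v))
1/(-13113 + U(O)) = 1/(-13113 + (I*√114)²*(5 + I*√114)) = 1/(-13113 - 114*(5 + I*√114)) = 1/(-13113 + (-570 - 114*I*√114)) = 1/(-13683 - 114*I*√114)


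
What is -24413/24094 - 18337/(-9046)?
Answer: 55242920/54488581 ≈ 1.0138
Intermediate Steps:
-24413/24094 - 18337/(-9046) = -24413*1/24094 - 18337*(-1/9046) = -24413/24094 + 18337/9046 = 55242920/54488581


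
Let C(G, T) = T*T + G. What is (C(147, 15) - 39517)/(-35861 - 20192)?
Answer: 39145/56053 ≈ 0.69836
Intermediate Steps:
C(G, T) = G + T² (C(G, T) = T² + G = G + T²)
(C(147, 15) - 39517)/(-35861 - 20192) = ((147 + 15²) - 39517)/(-35861 - 20192) = ((147 + 225) - 39517)/(-56053) = (372 - 39517)*(-1/56053) = -39145*(-1/56053) = 39145/56053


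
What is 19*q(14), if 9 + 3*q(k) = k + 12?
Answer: 323/3 ≈ 107.67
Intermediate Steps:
q(k) = 1 + k/3 (q(k) = -3 + (k + 12)/3 = -3 + (12 + k)/3 = -3 + (4 + k/3) = 1 + k/3)
19*q(14) = 19*(1 + (1/3)*14) = 19*(1 + 14/3) = 19*(17/3) = 323/3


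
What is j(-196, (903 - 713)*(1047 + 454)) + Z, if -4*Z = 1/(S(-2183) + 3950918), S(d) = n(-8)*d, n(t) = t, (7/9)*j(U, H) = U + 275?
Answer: 11286078401/111114696 ≈ 101.57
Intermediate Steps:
j(U, H) = 2475/7 + 9*U/7 (j(U, H) = 9*(U + 275)/7 = 9*(275 + U)/7 = 2475/7 + 9*U/7)
S(d) = -8*d
Z = -1/15873528 (Z = -1/(4*(-8*(-2183) + 3950918)) = -1/(4*(17464 + 3950918)) = -1/4/3968382 = -1/4*1/3968382 = -1/15873528 ≈ -6.2998e-8)
j(-196, (903 - 713)*(1047 + 454)) + Z = (2475/7 + (9/7)*(-196)) - 1/15873528 = (2475/7 - 252) - 1/15873528 = 711/7 - 1/15873528 = 11286078401/111114696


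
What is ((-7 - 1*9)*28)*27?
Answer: -12096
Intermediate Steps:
((-7 - 1*9)*28)*27 = ((-7 - 9)*28)*27 = -16*28*27 = -448*27 = -12096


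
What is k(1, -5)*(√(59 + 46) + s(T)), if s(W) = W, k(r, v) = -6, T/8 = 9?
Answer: -432 - 6*√105 ≈ -493.48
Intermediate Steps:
T = 72 (T = 8*9 = 72)
k(1, -5)*(√(59 + 46) + s(T)) = -6*(√(59 + 46) + 72) = -6*(√105 + 72) = -6*(72 + √105) = -432 - 6*√105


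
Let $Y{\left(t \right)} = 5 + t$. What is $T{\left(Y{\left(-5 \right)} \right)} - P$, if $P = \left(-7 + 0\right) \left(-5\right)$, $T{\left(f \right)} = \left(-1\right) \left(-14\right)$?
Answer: $-21$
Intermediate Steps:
$T{\left(f \right)} = 14$
$P = 35$ ($P = \left(-7\right) \left(-5\right) = 35$)
$T{\left(Y{\left(-5 \right)} \right)} - P = 14 - 35 = -21$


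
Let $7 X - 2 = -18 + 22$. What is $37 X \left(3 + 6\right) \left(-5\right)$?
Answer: $- \frac{9990}{7} \approx -1427.1$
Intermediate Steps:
$X = \frac{6}{7}$ ($X = \frac{2}{7} + \frac{-18 + 22}{7} = \frac{2}{7} + \frac{1}{7} \cdot 4 = \frac{2}{7} + \frac{4}{7} = \frac{6}{7} \approx 0.85714$)
$37 X \left(3 + 6\right) \left(-5\right) = 37 \cdot \frac{6}{7} \left(3 + 6\right) \left(-5\right) = \frac{222 \cdot 9 \left(-5\right)}{7} = \frac{222}{7} \left(-45\right) = - \frac{9990}{7}$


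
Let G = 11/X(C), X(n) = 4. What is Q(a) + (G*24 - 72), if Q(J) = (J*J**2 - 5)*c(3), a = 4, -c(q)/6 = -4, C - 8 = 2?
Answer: 1410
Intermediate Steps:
C = 10 (C = 8 + 2 = 10)
c(q) = 24 (c(q) = -6*(-4) = 24)
G = 11/4 ≈ 2.7500
Q(J) = -120 + 24*J**3 (Q(J) = (J*J**2 - 5)*24 = (J**3 - 5)*24 = (-5 + J**3)*24 = -120 + 24*J**3)
Q(a) + (G*24 - 72) = (-120 + 24*4**3) + ((11/4)*24 - 72) = (-120 + 24*64) + (66 - 72) = (-120 + 1536) - 6 = 1416 - 6 = 1410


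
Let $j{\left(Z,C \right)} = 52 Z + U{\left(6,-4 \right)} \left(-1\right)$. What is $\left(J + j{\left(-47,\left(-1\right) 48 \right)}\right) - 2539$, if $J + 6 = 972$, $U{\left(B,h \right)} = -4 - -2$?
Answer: $-4015$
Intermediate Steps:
$U{\left(B,h \right)} = -2$ ($U{\left(B,h \right)} = -4 + 2 = -2$)
$J = 966$ ($J = -6 + 972 = 966$)
$j{\left(Z,C \right)} = 2 + 52 Z$ ($j{\left(Z,C \right)} = 52 Z - -2 = 52 Z + 2 = 2 + 52 Z$)
$\left(J + j{\left(-47,\left(-1\right) 48 \right)}\right) - 2539 = \left(966 + \left(2 + 52 \left(-47\right)\right)\right) - 2539 = \left(966 + \left(2 - 2444\right)\right) - 2539 = \left(966 - 2442\right) - 2539 = -1476 - 2539 = -4015$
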